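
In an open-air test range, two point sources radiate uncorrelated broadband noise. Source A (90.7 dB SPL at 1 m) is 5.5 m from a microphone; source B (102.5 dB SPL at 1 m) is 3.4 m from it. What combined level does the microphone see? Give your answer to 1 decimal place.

92.0 dB SPL

At the listener: L_A = 90.7 − 20·log₁₀(5.5) = 75.89 dB; L_B = 102.5 − 20·log₁₀(3.4) = 91.87 dB.
Combined: 10·log₁₀(10^(75.89/10)+10^(91.87/10)) = 92.0 dB SPL.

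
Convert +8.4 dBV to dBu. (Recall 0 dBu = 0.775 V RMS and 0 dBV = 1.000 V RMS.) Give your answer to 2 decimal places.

The offset between the scales is 20·log₁₀(0.775/1.000) = −2.214 dB.
So dBu = +8.4 + 2.214 = +10.61 dBu.

+10.61 dBu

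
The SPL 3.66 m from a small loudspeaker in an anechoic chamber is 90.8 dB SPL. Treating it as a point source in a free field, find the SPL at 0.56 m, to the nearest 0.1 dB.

107.1 dB SPL

For a point source in a free field, ΔL = −20·log₁₀(d₂/d₁).
ΔL = −20·log₁₀(0.56/3.66) = 16.31 dB, so L₂ = 90.8 + (16.31) = 107.1 dB SPL.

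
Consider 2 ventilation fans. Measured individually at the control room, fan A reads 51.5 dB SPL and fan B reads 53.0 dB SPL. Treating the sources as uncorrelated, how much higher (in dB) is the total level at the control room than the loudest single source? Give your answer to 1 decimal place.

2.3 dB

Incoherent sources sum as intensities:
L_total = 10·log₁₀(10^(51.5/10) + 10^(53.0/10)) = 55.32 dB SPL.
Excess over the loudest (53.0 dB): 55.32 − 53.0 = 2.3 dB.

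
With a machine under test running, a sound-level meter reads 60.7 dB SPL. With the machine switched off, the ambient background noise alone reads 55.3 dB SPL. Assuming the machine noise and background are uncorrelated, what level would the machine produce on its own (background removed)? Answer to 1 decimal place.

59.2 dB SPL

Remove the background by subtracting linear intensities:
L_src = 10·log₁₀(10^(60.7/10) − 10^(55.3/10)) = 10·log₁₀(836100) = 59.2 dB SPL.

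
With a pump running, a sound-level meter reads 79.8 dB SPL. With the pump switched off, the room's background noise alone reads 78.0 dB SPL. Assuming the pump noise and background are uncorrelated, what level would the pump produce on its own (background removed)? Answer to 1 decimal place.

Subtract intensities: L_src = 10·log₁₀(10^(L_total/10) − 10^(L_bg/10)).
L_src = 10·log₁₀(10^(79.8/10) − 10^(78.0/10)) = 10·log₁₀(32400000) = 75.1 dB SPL.

75.1 dB SPL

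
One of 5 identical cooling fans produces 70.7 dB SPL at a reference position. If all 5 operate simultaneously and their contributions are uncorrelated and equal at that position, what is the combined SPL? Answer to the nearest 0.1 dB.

5 equal incoherent sources raise the level by 10·log₁₀(5) = 6.99 dB.
L_total = 70.7 + 6.99 = 77.7 dB SPL.

77.7 dB SPL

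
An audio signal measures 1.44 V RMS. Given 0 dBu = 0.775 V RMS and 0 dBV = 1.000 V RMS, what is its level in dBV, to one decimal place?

dBV = 20·log₁₀(V / 1.000 V).
20·log₁₀(1.44/1.000) = +3.2 dBV.

+3.2 dBV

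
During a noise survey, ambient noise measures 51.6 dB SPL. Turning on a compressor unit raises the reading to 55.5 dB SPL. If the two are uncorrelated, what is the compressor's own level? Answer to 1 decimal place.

53.2 dB SPL

Remove the background by subtracting linear intensities:
L_src = 10·log₁₀(10^(55.5/10) − 10^(51.6/10)) = 10·log₁₀(210300) = 53.2 dB SPL.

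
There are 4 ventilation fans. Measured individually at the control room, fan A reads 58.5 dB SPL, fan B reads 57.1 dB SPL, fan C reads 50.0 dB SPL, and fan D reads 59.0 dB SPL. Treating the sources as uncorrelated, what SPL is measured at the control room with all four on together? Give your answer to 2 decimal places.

63.25 dB SPL

Add the sources as powers (linear), then convert back to dB:
L_total = 10·log₁₀(10^(58.5/10) + 10^(57.1/10) + 10^(50.0/10) + 10^(59.0/10)) = 10·log₁₀(2115000) = 63.25 dB SPL.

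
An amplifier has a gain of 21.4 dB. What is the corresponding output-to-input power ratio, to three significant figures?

138

Power ratio = 10^(dB/10).
10^(21.4/10) = 10^(2.140) = 138.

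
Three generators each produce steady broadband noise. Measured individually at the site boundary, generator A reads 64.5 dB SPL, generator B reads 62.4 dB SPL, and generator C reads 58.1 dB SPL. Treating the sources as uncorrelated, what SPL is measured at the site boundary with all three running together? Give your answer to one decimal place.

67.2 dB SPL

Incoherent sources sum as intensities:
L_total = 10·log₁₀(10^(64.5/10) + 10^(62.4/10) + 10^(58.1/10)) = 10·log₁₀(5202000) = 67.2 dB SPL.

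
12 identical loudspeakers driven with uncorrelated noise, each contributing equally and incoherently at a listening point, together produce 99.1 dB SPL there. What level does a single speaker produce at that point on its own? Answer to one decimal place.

88.3 dB SPL

12 equal incoherent sources add 10·log₁₀(12) = 10.79 dB over one source.
L_one = 99.1 − 10.79 = 88.3 dB SPL.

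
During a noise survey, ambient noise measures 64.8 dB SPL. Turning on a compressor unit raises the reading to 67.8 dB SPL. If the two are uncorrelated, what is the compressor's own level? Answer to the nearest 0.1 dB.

64.8 dB SPL

Remove the background by subtracting linear intensities:
L_src = 10·log₁₀(10^(67.8/10) − 10^(64.8/10)) = 10·log₁₀(3006000) = 64.8 dB SPL.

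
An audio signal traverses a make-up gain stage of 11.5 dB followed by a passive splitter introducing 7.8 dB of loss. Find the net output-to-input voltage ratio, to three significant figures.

Net gain = 11.5 + (−7.8) = 3.7 dB.
Voltage ratio = 10^(3.7/20) = 1.53.

1.53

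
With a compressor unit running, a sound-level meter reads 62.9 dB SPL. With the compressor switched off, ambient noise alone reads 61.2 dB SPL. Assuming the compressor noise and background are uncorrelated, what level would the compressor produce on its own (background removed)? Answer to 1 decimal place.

58.0 dB SPL

Remove the background by subtracting linear intensities:
L_src = 10·log₁₀(10^(62.9/10) − 10^(61.2/10)) = 10·log₁₀(631600) = 58.0 dB SPL.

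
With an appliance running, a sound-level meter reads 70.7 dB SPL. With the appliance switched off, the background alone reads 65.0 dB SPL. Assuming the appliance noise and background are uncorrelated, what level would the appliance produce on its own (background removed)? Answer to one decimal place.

Background correction is a power subtraction:
L_src = 10·log₁₀(10^(70.7/10) − 10^(65.0/10)) = 10·log₁₀(8587000) = 69.3 dB SPL.

69.3 dB SPL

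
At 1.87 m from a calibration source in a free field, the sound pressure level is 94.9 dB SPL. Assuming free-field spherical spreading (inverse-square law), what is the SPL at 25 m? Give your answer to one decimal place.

72.4 dB SPL

Inverse-square spreading gives ΔL = −20·log₁₀(d₂/d₁).
ΔL = −20·log₁₀(25/1.87) = -22.52 dB, so L₂ = 94.9 + (-22.52) = 72.4 dB SPL.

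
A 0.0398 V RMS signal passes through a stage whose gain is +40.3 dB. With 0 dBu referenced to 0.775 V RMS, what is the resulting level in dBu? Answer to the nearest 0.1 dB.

Input level: 20·log₁₀(0.0398/0.775) = -25.79 dBu.
Output: -25.79 + 40.3 = +14.5 dBu.

+14.5 dBu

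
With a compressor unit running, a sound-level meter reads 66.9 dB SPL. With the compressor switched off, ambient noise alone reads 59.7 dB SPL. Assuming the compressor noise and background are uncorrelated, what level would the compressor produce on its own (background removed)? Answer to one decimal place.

Remove the background by subtracting linear intensities:
L_src = 10·log₁₀(10^(66.9/10) − 10^(59.7/10)) = 10·log₁₀(3965000) = 66.0 dB SPL.

66.0 dB SPL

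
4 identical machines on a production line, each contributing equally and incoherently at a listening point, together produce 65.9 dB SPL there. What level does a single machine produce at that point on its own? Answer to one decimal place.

4 equal incoherent sources add 10·log₁₀(4) = 6.02 dB over one source.
L_one = 65.9 − 6.02 = 59.9 dB SPL.

59.9 dB SPL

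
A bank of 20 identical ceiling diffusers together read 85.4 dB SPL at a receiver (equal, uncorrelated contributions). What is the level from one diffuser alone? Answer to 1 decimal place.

20 equal incoherent sources add 10·log₁₀(20) = 13.01 dB over one source.
L_one = 85.4 − 13.01 = 72.4 dB SPL.

72.4 dB SPL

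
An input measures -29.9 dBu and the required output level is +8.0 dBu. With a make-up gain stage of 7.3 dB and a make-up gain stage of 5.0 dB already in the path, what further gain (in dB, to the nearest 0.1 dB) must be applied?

25.6 dB

The required make-up gain is the shortfall in the dB sum.
G = +8.0 − (-29.9) − 7.3 − 5.0 = 25.6 dB.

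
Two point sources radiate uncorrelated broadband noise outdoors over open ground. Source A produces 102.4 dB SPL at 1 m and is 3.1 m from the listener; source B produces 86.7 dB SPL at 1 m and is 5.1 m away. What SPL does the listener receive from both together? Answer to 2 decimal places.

92.62 dB SPL

At the listener: L_A = 102.4 − 20·log₁₀(3.1) = 92.573 dB; L_B = 86.7 − 20·log₁₀(5.1) = 72.549 dB.
Combined: 10·log₁₀(10^(92.573/10)+10^(72.549/10)) = 92.62 dB SPL.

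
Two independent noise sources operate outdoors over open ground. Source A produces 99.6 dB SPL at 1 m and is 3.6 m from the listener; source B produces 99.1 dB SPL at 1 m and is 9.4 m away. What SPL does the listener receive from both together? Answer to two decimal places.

89.01 dB SPL

At the listener: L_A = 99.6 − 20·log₁₀(3.6) = 88.474 dB; L_B = 99.1 − 20·log₁₀(9.4) = 79.637 dB.
Combined: 10·log₁₀(10^(88.474/10)+10^(79.637/10)) = 89.01 dB SPL.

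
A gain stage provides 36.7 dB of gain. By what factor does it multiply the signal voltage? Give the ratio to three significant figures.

68.4

Voltage ratio = 10^(dB/20).
10^(36.7/20) = 10^(1.835) = 68.4.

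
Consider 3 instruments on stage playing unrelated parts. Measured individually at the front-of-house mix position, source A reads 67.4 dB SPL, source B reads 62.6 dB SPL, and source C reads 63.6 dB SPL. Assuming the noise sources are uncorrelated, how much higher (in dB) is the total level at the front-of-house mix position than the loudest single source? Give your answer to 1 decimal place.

Add the sources as powers (linear), then convert back to dB:
L_total = 10·log₁₀(10^(67.4/10) + 10^(62.6/10) + 10^(63.6/10)) = 69.83 dB SPL.
Excess over the loudest (67.4 dB): 69.83 − 67.4 = 2.4 dB.

2.4 dB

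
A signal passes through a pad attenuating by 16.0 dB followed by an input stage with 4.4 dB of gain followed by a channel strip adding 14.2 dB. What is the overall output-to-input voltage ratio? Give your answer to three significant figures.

1.35

Net gain = (−16.0) + 4.4 + 14.2 = 2.6 dB.
Voltage ratio = 10^(2.6/20) = 1.35.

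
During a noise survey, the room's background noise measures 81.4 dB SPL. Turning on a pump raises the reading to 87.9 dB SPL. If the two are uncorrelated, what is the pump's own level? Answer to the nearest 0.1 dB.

Subtract intensities: L_src = 10·log₁₀(10^(L_total/10) − 10^(L_bg/10)).
L_src = 10·log₁₀(10^(87.9/10) − 10^(81.4/10)) = 10·log₁₀(478600000) = 86.8 dB SPL.

86.8 dB SPL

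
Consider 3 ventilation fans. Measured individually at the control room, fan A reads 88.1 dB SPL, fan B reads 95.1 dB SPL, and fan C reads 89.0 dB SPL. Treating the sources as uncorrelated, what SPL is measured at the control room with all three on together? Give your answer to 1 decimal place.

Add the sources as powers (linear), then convert back to dB:
L_total = 10·log₁₀(10^(88.1/10) + 10^(95.1/10) + 10^(89.0/10)) = 10·log₁₀(4676000000) = 96.7 dB SPL.

96.7 dB SPL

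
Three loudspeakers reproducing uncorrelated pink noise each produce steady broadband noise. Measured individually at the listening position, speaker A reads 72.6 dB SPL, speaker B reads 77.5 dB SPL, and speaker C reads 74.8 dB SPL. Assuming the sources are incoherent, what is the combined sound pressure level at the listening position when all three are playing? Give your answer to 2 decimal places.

Uncorrelated sources add in intensity (power), not in dB.
L_total = 10·log₁₀(10^(72.6/10) + 10^(77.5/10) + 10^(74.8/10)) = 10·log₁₀(104600000) = 80.20 dB SPL.

80.20 dB SPL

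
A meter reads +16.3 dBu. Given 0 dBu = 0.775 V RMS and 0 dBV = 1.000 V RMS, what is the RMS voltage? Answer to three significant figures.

5.06 V

V = 0.775 V × 10^(+16.3/20).
= 0.775 × 6.531 = 5.06 V.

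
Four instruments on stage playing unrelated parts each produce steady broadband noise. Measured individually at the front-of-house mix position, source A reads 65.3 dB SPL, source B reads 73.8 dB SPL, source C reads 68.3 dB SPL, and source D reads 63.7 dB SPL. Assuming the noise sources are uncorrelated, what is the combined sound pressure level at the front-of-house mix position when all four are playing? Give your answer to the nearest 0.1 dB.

Uncorrelated sources add in intensity (power), not in dB.
L_total = 10·log₁₀(10^(65.3/10) + 10^(73.8/10) + 10^(68.3/10) + 10^(63.7/10)) = 10·log₁₀(36480000) = 75.6 dB SPL.

75.6 dB SPL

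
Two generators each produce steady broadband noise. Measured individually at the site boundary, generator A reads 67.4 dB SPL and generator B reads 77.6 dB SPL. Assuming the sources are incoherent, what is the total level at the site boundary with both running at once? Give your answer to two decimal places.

78.00 dB SPL

Uncorrelated sources add in intensity (power), not in dB.
L_total = 10·log₁₀(10^(67.4/10) + 10^(77.6/10)) = 10·log₁₀(63040000) = 78.00 dB SPL.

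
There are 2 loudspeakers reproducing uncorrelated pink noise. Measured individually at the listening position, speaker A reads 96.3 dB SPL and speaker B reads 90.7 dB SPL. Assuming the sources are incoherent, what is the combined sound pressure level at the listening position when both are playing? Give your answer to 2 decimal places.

97.36 dB SPL

Add the sources as powers (linear), then convert back to dB:
L_total = 10·log₁₀(10^(96.3/10) + 10^(90.7/10)) = 10·log₁₀(5441000000) = 97.36 dB SPL.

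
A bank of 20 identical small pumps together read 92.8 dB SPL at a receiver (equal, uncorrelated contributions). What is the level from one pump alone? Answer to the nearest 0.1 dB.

79.8 dB SPL

20 equal incoherent sources add 10·log₁₀(20) = 13.01 dB over one source.
L_one = 92.8 − 13.01 = 79.8 dB SPL.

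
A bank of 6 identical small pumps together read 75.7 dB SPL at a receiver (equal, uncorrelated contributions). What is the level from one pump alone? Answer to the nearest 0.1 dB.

67.9 dB SPL

6 equal incoherent sources add 10·log₁₀(6) = 7.78 dB over one source.
L_one = 75.7 − 7.78 = 67.9 dB SPL.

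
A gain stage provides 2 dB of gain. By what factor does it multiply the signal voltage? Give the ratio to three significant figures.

1.26

Voltage ratio = 10^(dB/20).
10^(2/20) = 10^(0.1000) = 1.26.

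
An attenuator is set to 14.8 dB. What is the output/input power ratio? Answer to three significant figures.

Power ratio = 10^(dB/10).
10^(-14.8/10) = 10^(-1.480) = 0.0331.

0.0331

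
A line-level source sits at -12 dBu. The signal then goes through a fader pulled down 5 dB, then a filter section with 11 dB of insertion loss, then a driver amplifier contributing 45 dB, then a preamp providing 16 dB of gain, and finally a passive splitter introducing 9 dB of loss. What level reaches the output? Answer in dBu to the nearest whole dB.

+24 dBu

Cascaded gains and losses add directly in dB.
-12 − 5 − 11 + 45 + 16 − 9 = +24 dBu.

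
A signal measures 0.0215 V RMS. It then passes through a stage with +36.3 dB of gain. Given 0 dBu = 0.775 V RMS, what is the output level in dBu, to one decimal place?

+5.2 dBu

Input level: 20·log₁₀(0.0215/0.775) = -31.14 dBu.
Output: -31.14 + 36.3 = +5.2 dBu.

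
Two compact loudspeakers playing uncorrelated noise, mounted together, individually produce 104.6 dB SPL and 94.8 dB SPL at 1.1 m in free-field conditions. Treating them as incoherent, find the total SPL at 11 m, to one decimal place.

85.0 dB SPL

Combined at 1.1 m: 10·log₁₀(10^(104.6/10)+10^(94.8/10)) = 105.03 dB SPL.
Then apply −20·log₁₀(11/1.1) = -20.00 dB → 85.0 dB SPL.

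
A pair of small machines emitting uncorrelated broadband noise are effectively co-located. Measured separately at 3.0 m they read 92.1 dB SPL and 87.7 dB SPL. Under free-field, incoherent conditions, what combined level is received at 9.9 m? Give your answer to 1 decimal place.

Combined at 3.0 m: 10·log₁₀(10^(92.1/10)+10^(87.7/10)) = 93.45 dB SPL.
Then apply −20·log₁₀(9.9/3.0) = -10.37 dB → 83.1 dB SPL.

83.1 dB SPL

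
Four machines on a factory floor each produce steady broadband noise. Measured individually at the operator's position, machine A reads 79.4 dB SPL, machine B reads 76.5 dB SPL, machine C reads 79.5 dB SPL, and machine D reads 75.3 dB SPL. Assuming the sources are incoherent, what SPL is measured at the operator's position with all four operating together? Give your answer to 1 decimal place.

84.1 dB SPL

Uncorrelated sources add in intensity (power), not in dB.
L_total = 10·log₁₀(10^(79.4/10) + 10^(76.5/10) + 10^(79.5/10) + 10^(75.3/10)) = 10·log₁₀(254800000) = 84.1 dB SPL.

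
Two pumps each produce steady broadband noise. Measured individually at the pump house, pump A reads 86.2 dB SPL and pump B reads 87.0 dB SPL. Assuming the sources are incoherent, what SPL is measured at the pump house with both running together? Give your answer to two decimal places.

Add the sources as powers (linear), then convert back to dB:
L_total = 10·log₁₀(10^(86.2/10) + 10^(87.0/10)) = 10·log₁₀(918100000) = 89.63 dB SPL.

89.63 dB SPL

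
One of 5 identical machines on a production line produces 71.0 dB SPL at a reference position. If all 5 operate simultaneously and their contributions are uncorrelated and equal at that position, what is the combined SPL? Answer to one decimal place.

5 equal incoherent sources raise the level by 10·log₁₀(5) = 6.99 dB.
L_total = 71.0 + 6.99 = 78.0 dB SPL.

78.0 dB SPL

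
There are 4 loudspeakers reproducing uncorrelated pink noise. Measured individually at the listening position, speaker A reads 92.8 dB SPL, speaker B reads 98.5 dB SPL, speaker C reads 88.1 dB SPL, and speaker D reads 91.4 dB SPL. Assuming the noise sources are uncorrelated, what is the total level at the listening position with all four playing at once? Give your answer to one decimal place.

Add the sources as powers (linear), then convert back to dB:
L_total = 10·log₁₀(10^(92.8/10) + 10^(98.5/10) + 10^(88.1/10) + 10^(91.4/10)) = 10·log₁₀(11011000000) = 100.4 dB SPL.

100.4 dB SPL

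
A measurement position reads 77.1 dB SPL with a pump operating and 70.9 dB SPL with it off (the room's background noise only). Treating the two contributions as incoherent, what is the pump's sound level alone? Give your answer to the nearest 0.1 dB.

Subtract intensities: L_src = 10·log₁₀(10^(L_total/10) − 10^(L_bg/10)).
L_src = 10·log₁₀(10^(77.1/10) − 10^(70.9/10)) = 10·log₁₀(38980000) = 75.9 dB SPL.

75.9 dB SPL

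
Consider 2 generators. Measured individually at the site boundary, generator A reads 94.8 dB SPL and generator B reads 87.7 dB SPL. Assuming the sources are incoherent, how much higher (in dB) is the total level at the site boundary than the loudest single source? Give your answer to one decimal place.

0.8 dB

Incoherent sources sum as intensities:
L_total = 10·log₁₀(10^(94.8/10) + 10^(87.7/10)) = 95.57 dB SPL.
Excess over the loudest (94.8 dB): 95.57 − 94.8 = 0.8 dB.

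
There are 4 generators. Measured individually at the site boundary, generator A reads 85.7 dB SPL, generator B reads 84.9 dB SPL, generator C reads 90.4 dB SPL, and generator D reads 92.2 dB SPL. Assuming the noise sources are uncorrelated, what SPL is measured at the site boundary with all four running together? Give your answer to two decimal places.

95.36 dB SPL

Add the sources as powers (linear), then convert back to dB:
L_total = 10·log₁₀(10^(85.7/10) + 10^(84.9/10) + 10^(90.4/10) + 10^(92.2/10)) = 10·log₁₀(3437000000) = 95.36 dB SPL.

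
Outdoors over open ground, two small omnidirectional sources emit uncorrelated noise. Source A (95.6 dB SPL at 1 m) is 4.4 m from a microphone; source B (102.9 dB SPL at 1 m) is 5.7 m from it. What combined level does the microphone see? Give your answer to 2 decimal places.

At the listener: L_A = 95.6 − 20·log₁₀(4.4) = 82.731 dB; L_B = 102.9 − 20·log₁₀(5.7) = 87.783 dB.
Combined: 10·log₁₀(10^(82.731/10)+10^(87.783/10)) = 88.96 dB SPL.

88.96 dB SPL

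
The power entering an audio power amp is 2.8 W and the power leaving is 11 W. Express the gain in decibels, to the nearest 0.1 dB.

For a power ratio, dB = 10·log₁₀(P₂/P₁).
10·log₁₀(11/2.8) = 10·log₁₀(3.929) = 5.9 dB.

5.9 dB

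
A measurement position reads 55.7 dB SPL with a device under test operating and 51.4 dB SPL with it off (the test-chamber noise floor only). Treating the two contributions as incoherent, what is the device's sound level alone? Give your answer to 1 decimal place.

53.7 dB SPL

Subtract intensities: L_src = 10·log₁₀(10^(L_total/10) − 10^(L_bg/10)).
L_src = 10·log₁₀(10^(55.7/10) − 10^(51.4/10)) = 10·log₁₀(233500) = 53.7 dB SPL.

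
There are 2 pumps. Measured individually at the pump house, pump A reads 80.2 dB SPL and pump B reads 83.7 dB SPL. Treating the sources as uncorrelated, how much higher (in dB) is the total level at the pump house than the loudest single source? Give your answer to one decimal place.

Uncorrelated sources add in intensity (power), not in dB.
L_total = 10·log₁₀(10^(80.2/10) + 10^(83.7/10)) = 85.30 dB SPL.
Excess over the loudest (83.7 dB): 85.30 − 83.7 = 1.6 dB.

1.6 dB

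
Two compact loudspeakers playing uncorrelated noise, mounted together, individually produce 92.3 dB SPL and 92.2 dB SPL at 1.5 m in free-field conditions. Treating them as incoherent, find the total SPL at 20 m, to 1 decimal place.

Combined at 1.5 m: 10·log₁₀(10^(92.3/10)+10^(92.2/10)) = 95.26 dB SPL.
Then apply −20·log₁₀(20/1.5) = -22.50 dB → 72.8 dB SPL.

72.8 dB SPL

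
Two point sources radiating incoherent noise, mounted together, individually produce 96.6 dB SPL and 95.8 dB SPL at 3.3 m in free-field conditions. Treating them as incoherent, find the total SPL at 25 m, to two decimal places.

81.64 dB SPL

Combined at 3.3 m: 10·log₁₀(10^(96.6/10)+10^(95.8/10)) = 99.229 dB SPL.
Then apply −20·log₁₀(25/3.3) = -17.589 dB → 81.64 dB SPL.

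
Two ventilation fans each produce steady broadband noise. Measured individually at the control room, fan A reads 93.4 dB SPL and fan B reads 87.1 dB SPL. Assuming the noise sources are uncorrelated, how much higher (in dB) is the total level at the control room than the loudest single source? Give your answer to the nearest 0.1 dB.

0.9 dB

Incoherent sources sum as intensities:
L_total = 10·log₁₀(10^(93.4/10) + 10^(87.1/10)) = 94.31 dB SPL.
Excess over the loudest (93.4 dB): 94.31 − 93.4 = 0.9 dB.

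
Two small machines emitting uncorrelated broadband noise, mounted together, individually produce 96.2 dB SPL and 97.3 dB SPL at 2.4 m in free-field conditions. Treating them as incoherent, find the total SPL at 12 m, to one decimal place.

85.8 dB SPL

Combined at 2.4 m: 10·log₁₀(10^(96.2/10)+10^(97.3/10)) = 99.80 dB SPL.
Then apply −20·log₁₀(12/2.4) = -13.98 dB → 85.8 dB SPL.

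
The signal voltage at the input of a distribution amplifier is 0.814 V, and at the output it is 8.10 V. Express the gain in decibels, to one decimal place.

20.0 dB

For a voltage ratio, dB = 20·log₁₀(V₂/V₁).
20·log₁₀(8.10/0.814) = 20·log₁₀(9.951) = 20.0 dB.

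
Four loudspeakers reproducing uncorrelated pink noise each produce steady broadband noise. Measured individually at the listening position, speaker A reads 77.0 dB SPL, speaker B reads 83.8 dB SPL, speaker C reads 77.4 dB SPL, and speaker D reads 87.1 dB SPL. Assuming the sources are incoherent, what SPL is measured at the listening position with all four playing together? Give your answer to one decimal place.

89.3 dB SPL

Add the sources as powers (linear), then convert back to dB:
L_total = 10·log₁₀(10^(77.0/10) + 10^(83.8/10) + 10^(77.4/10) + 10^(87.1/10)) = 10·log₁₀(857800000) = 89.3 dB SPL.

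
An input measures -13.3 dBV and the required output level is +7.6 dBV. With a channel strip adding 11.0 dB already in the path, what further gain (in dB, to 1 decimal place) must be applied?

9.9 dB

The required make-up gain is the shortfall in the dB sum.
G = +7.6 − (-13.3) − 11.0 = 9.9 dB.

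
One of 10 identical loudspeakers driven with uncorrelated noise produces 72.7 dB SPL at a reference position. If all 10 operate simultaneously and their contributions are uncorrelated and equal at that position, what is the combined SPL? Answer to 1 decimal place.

10 equal incoherent sources raise the level by 10·log₁₀(10) = 10.00 dB.
L_total = 72.7 + 10.00 = 82.7 dB SPL.

82.7 dB SPL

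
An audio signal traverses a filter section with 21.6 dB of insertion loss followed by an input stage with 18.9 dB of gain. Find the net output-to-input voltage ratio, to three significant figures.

0.733

Net gain = (−21.6) + 18.9 = -2.7 dB.
Voltage ratio = 10^(-2.7/20) = 0.733.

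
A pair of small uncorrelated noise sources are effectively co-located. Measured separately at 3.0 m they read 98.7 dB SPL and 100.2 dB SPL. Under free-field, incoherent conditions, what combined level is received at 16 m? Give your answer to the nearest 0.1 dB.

88.0 dB SPL

Combined at 3.0 m: 10·log₁₀(10^(98.7/10)+10^(100.2/10)) = 102.52 dB SPL.
Then apply −20·log₁₀(16/3.0) = -14.54 dB → 88.0 dB SPL.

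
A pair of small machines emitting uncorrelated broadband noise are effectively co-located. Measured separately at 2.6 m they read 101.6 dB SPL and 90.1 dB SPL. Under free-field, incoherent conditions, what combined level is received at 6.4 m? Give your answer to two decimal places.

94.07 dB SPL

Combined at 2.6 m: 10·log₁₀(10^(101.6/10)+10^(90.1/10)) = 101.897 dB SPL.
Then apply −20·log₁₀(6.4/2.6) = -7.824 dB → 94.07 dB SPL.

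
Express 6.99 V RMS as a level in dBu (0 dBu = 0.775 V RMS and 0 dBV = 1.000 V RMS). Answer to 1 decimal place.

+19.1 dBu

dBu = 20·log₁₀(V / 0.775 V).
20·log₁₀(6.99/0.775) = +19.1 dBu.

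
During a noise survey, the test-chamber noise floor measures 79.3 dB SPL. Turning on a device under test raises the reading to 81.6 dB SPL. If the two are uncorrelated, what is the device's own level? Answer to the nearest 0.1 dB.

77.7 dB SPL

Background correction is a power subtraction:
L_src = 10·log₁₀(10^(81.6/10) − 10^(79.3/10)) = 10·log₁₀(59430000) = 77.7 dB SPL.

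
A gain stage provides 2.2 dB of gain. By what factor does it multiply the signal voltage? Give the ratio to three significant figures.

Voltage ratio = 10^(dB/20).
10^(2.2/20) = 10^(0.1100) = 1.29.

1.29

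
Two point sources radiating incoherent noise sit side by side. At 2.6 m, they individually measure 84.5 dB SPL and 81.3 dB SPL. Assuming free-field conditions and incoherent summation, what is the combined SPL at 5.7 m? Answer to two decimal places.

Combined at 2.6 m: 10·log₁₀(10^(84.5/10)+10^(81.3/10)) = 86.199 dB SPL.
Then apply −20·log₁₀(5.7/2.6) = -6.818 dB → 79.38 dB SPL.

79.38 dB SPL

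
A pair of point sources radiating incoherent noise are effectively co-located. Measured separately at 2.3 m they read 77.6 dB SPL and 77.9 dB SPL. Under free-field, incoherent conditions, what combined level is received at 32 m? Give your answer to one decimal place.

Combined at 2.3 m: 10·log₁₀(10^(77.6/10)+10^(77.9/10)) = 80.76 dB SPL.
Then apply −20·log₁₀(32/2.3) = -22.87 dB → 57.9 dB SPL.

57.9 dB SPL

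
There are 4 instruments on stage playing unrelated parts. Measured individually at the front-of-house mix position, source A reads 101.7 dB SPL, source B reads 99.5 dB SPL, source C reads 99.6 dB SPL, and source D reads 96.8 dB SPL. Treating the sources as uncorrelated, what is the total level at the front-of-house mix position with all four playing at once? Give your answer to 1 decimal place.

Incoherent sources sum as intensities:
L_total = 10·log₁₀(10^(101.7/10) + 10^(99.5/10) + 10^(99.6/10) + 10^(96.8/10)) = 10·log₁₀(37610000000) = 105.8 dB SPL.

105.8 dB SPL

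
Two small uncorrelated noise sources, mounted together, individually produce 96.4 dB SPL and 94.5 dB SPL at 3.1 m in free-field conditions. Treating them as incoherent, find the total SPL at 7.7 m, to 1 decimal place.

90.7 dB SPL

Combined at 3.1 m: 10·log₁₀(10^(96.4/10)+10^(94.5/10)) = 98.56 dB SPL.
Then apply −20·log₁₀(7.7/3.1) = -7.90 dB → 90.7 dB SPL.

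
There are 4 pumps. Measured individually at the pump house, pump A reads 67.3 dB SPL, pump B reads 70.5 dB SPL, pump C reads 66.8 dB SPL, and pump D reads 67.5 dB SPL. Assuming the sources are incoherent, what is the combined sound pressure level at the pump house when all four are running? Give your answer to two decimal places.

74.31 dB SPL

Uncorrelated sources add in intensity (power), not in dB.
L_total = 10·log₁₀(10^(67.3/10) + 10^(70.5/10) + 10^(66.8/10) + 10^(67.5/10)) = 10·log₁₀(27000000) = 74.31 dB SPL.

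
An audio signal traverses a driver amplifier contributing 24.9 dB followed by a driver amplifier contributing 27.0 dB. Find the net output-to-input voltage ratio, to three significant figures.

394

Net gain = 24.9 + 27.0 = 51.9 dB.
Voltage ratio = 10^(51.9/20) = 394.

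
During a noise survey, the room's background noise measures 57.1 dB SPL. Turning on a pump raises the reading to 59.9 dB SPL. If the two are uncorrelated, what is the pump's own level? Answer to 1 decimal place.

56.7 dB SPL

Remove the background by subtracting linear intensities:
L_src = 10·log₁₀(10^(59.9/10) − 10^(57.1/10)) = 10·log₁₀(464400) = 56.7 dB SPL.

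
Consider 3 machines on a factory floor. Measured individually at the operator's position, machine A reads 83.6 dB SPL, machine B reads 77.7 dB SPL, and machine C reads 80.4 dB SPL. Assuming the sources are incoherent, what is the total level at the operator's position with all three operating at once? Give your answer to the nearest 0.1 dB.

Add the sources as powers (linear), then convert back to dB:
L_total = 10·log₁₀(10^(83.6/10) + 10^(77.7/10) + 10^(80.4/10)) = 10·log₁₀(397600000) = 86.0 dB SPL.

86.0 dB SPL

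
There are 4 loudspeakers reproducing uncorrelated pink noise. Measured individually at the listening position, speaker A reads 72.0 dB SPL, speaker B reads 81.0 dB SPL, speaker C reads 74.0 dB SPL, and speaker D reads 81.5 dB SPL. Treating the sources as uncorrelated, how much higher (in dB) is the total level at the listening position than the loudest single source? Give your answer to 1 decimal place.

3.4 dB

Uncorrelated sources add in intensity (power), not in dB.
L_total = 10·log₁₀(10^(72.0/10) + 10^(81.0/10) + 10^(74.0/10) + 10^(81.5/10)) = 84.89 dB SPL.
Excess over the loudest (81.5 dB): 84.89 − 81.5 = 3.4 dB.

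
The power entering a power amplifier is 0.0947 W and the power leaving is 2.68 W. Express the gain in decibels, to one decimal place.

For a power ratio, dB = 10·log₁₀(P₂/P₁).
10·log₁₀(2.68/0.0947) = 10·log₁₀(28.30) = 14.5 dB.

14.5 dB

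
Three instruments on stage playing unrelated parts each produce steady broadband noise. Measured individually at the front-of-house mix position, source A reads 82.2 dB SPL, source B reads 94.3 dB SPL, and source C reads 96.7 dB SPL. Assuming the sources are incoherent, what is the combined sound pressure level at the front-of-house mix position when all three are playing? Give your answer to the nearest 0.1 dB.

98.8 dB SPL

Incoherent sources sum as intensities:
L_total = 10·log₁₀(10^(82.2/10) + 10^(94.3/10) + 10^(96.7/10)) = 10·log₁₀(7535000000) = 98.8 dB SPL.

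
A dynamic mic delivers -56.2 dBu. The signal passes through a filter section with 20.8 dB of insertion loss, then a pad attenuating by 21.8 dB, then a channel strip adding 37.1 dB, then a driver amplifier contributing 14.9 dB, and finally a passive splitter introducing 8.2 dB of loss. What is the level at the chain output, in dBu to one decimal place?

-55.0 dBu

In dB, series stages simply add:
-56.2 − 20.8 − 21.8 + 37.1 + 14.9 − 8.2 = -55.0 dBu.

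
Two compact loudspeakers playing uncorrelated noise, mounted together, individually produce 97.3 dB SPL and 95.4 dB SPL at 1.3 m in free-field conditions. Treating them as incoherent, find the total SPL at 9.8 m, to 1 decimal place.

Combined at 1.3 m: 10·log₁₀(10^(97.3/10)+10^(95.4/10)) = 99.46 dB SPL.
Then apply −20·log₁₀(9.8/1.3) = -17.55 dB → 81.9 dB SPL.

81.9 dB SPL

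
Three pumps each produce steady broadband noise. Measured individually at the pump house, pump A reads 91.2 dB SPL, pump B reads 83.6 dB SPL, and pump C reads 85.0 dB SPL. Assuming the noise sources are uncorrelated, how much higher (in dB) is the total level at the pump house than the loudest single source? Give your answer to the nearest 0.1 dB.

Uncorrelated sources add in intensity (power), not in dB.
L_total = 10·log₁₀(10^(91.2/10) + 10^(83.6/10) + 10^(85.0/10)) = 92.70 dB SPL.
Excess over the loudest (91.2 dB): 92.70 − 91.2 = 1.5 dB.

1.5 dB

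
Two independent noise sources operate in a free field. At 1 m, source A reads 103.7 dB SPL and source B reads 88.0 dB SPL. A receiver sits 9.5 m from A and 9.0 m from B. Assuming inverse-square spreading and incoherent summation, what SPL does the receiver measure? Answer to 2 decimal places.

84.27 dB SPL

At the listener: L_A = 103.7 − 20·log₁₀(9.5) = 84.146 dB; L_B = 88.0 − 20·log₁₀(9.0) = 68.915 dB.
Combined: 10·log₁₀(10^(84.146/10)+10^(68.915/10)) = 84.27 dB SPL.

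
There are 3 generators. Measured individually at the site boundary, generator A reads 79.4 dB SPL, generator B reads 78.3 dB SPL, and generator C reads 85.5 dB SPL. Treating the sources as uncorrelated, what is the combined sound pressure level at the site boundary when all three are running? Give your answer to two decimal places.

87.07 dB SPL

Uncorrelated sources add in intensity (power), not in dB.
L_total = 10·log₁₀(10^(79.4/10) + 10^(78.3/10) + 10^(85.5/10)) = 10·log₁₀(509500000) = 87.07 dB SPL.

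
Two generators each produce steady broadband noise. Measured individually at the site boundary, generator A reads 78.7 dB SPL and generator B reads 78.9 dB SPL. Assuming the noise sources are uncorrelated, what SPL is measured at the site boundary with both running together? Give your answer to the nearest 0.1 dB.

Add the sources as powers (linear), then convert back to dB:
L_total = 10·log₁₀(10^(78.7/10) + 10^(78.9/10)) = 10·log₁₀(151800000) = 81.8 dB SPL.

81.8 dB SPL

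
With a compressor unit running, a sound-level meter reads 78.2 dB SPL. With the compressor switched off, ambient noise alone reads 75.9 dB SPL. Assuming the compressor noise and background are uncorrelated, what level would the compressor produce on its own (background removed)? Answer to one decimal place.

Background correction is a power subtraction:
L_src = 10·log₁₀(10^(78.2/10) − 10^(75.9/10)) = 10·log₁₀(27160000) = 74.3 dB SPL.

74.3 dB SPL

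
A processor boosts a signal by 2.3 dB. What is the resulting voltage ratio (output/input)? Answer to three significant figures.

1.30

Voltage ratio = 10^(dB/20).
10^(2.3/20) = 10^(0.1150) = 1.30.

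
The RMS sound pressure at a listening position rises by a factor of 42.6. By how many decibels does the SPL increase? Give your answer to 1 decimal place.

32.6 dB

SPL change from a pressure ratio uses the 20·log₁₀ form:
20·log₁₀(42.6) = 32.6 dB.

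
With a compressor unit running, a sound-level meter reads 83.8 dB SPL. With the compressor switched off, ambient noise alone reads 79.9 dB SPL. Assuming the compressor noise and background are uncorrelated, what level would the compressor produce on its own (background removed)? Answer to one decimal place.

81.5 dB SPL

Background correction is a power subtraction:
L_src = 10·log₁₀(10^(83.8/10) − 10^(79.9/10)) = 10·log₁₀(142200000) = 81.5 dB SPL.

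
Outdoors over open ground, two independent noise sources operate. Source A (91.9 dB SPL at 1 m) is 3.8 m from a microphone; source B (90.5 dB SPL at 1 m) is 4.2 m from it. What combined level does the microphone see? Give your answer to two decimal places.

82.33 dB SPL

At the listener: L_A = 91.9 − 20·log₁₀(3.8) = 80.304 dB; L_B = 90.5 − 20·log₁₀(4.2) = 78.035 dB.
Combined: 10·log₁₀(10^(80.304/10)+10^(78.035/10)) = 82.33 dB SPL.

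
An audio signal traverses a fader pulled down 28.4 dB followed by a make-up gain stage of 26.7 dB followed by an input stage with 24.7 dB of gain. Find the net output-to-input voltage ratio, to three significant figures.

Net gain = (−28.4) + 26.7 + 24.7 = 23.0 dB.
Voltage ratio = 10^(23.0/20) = 14.1.

14.1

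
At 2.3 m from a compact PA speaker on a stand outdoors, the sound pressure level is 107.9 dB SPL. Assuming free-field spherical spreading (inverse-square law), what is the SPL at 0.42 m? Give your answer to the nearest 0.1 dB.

122.7 dB SPL

Free-field point source: level drops by 20·log₁₀ of the distance ratio.
ΔL = −20·log₁₀(0.42/2.3) = 14.77 dB, so L₂ = 107.9 + (14.77) = 122.7 dB SPL.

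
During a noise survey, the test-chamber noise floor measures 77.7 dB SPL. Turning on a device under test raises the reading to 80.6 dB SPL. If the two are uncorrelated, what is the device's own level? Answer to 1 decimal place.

Background correction is a power subtraction:
L_src = 10·log₁₀(10^(80.6/10) − 10^(77.7/10)) = 10·log₁₀(55930000) = 77.5 dB SPL.

77.5 dB SPL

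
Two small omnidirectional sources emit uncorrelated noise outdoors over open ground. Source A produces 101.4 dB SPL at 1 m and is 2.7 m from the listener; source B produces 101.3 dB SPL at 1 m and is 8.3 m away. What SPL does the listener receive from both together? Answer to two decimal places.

At the listener: L_A = 101.4 − 20·log₁₀(2.7) = 92.773 dB; L_B = 101.3 − 20·log₁₀(8.3) = 82.918 dB.
Combined: 10·log₁₀(10^(92.773/10)+10^(82.918/10)) = 93.20 dB SPL.

93.20 dB SPL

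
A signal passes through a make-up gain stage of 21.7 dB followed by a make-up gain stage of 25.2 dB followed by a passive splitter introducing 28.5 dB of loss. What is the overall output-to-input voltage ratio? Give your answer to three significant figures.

8.32

Net gain = 21.7 + 25.2 + (−28.5) = 18.4 dB.
Voltage ratio = 10^(18.4/20) = 8.32.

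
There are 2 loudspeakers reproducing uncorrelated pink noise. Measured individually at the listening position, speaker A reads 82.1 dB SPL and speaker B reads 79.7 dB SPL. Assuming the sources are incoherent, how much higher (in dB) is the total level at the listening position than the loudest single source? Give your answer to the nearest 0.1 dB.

2.0 dB

Incoherent sources sum as intensities:
L_total = 10·log₁₀(10^(82.1/10) + 10^(79.7/10)) = 84.07 dB SPL.
Excess over the loudest (82.1 dB): 84.07 − 82.1 = 2.0 dB.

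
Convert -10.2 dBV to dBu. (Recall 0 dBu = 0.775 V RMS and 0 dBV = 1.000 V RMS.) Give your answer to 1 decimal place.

The offset between the scales is 20·log₁₀(0.775/1.000) = −2.214 dB.
So dBu = -10.2 + 2.214 = -8.0 dBu.

-8.0 dBu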